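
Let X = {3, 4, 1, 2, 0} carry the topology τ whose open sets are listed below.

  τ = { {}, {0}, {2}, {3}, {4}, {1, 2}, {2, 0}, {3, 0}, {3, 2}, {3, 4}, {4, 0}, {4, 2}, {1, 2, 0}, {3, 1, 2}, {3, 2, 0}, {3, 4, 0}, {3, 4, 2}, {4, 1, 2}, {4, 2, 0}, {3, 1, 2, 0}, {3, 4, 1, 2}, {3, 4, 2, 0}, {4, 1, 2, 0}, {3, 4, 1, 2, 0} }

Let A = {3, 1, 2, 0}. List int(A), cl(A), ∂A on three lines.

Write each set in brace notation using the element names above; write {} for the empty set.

int(A) = {3, 1, 2, 0}
cl(A)  = {3, 1, 2, 0}
∂A     = {}

opens ⊆ A: {}, {0}, {2}, {3}, {3, 2}, {1, 2}, {3, 0}, {2, 0}, {1, 2, 0}, {3, 2, 0}, {3, 1, 2}, {3, 1, 2, 0}; union → int = {3, 1, 2, 0}
complement {4}; its interior {4}; cl(A) = X∖{4} = {3, 1, 2, 0}
boundary = {3, 1, 2, 0} ∖ {3, 1, 2, 0} = {}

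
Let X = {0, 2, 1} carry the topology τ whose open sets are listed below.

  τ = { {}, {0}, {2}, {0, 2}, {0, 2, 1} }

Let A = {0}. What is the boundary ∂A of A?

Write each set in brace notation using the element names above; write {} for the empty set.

{1}

open subsets of A: {}, {0}; so int(A) = {0}
closure: X∖int(X∖A) = X∖{2} = {0, 1}
∂A = {0, 1} minus {0} = {1}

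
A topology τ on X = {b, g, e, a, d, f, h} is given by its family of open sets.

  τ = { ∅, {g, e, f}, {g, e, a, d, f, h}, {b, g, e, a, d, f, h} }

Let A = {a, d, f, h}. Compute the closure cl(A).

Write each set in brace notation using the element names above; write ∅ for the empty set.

{b, g, e, a, d, f, h}

closure: X∖int(X∖A) = X∖∅ = {b, g, e, a, d, f, h}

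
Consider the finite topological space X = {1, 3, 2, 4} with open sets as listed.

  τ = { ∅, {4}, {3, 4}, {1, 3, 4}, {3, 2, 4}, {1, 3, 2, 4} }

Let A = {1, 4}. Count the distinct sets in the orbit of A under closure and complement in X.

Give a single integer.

closure: X∖int(X∖A) = X∖∅ = {1, 3, 2, 4}
Let k=closure and c=complement:
  1. A     = {1, 4}
  2. kA    = {1, 3, 2, 4}
  3. cA    = {3, 2}
  4. ckA   = ∅
  5. kcA   = {1, 3, 2}
  6. ckcA  = {4}
— saturated at 6

6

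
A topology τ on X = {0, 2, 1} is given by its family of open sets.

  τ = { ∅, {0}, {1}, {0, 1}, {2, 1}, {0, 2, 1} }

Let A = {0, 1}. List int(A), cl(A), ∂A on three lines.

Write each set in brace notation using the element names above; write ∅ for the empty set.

int(A) = {0, 1}
cl(A)  = {0, 2, 1}
∂A     = {2}

open subsets of A: ∅, {0}, {1}, {0, 1}; so int(A) = {0, 1}
closure: X∖int(X∖A) = X∖∅ = {0, 2, 1}
∂A = {0, 2, 1} minus {0, 1} = {2}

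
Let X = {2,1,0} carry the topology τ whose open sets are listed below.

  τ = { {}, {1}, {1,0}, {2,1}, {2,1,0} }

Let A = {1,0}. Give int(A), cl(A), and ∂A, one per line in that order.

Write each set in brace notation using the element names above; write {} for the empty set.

U open, U⊆A: {}, {1}, {1,0}. int(A) = ⋃ = {1,0}
X∖A={2}, int(X∖A)={}, hence cl(A)={2,1,0}
∂A: remove int from cl → {2}

int(A) = {1,0}
cl(A)  = {2,1,0}
∂A     = {2}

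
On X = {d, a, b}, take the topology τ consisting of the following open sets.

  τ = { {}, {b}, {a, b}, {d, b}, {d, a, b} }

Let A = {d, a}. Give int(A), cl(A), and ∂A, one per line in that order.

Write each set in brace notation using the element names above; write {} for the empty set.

open subsets of A: {}; so int(A) = {}
closure: X∖int(X∖A) = X∖{b} = {d, a}
∂A = {d, a} minus {} = {d, a}

int(A) = {}
cl(A)  = {d, a}
∂A     = {d, a}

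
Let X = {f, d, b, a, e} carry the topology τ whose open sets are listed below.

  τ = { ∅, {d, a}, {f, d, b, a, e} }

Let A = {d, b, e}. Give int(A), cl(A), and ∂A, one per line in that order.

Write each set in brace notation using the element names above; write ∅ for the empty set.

open subsets of A: ∅; so int(A) = ∅
closure: X∖int(X∖A) = X∖∅ = {f, d, b, a, e}
∂A = {f, d, b, a, e} minus ∅ = {f, d, b, a, e}

int(A) = ∅
cl(A)  = {f, d, b, a, e}
∂A     = {f, d, b, a, e}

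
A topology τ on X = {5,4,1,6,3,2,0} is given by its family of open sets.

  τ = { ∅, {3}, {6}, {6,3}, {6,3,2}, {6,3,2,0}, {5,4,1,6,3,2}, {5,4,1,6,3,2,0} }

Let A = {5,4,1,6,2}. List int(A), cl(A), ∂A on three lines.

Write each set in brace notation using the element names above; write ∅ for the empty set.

U open, U⊆A: ∅, {6}. int(A) = ⋃ = {6}
X∖A={3,0}, int(X∖A)={3}, hence cl(A)={5,4,1,6,2,0}
∂A: remove int from cl → {5,4,1,2,0}

int(A) = {6}
cl(A)  = {5,4,1,6,2,0}
∂A     = {5,4,1,2,0}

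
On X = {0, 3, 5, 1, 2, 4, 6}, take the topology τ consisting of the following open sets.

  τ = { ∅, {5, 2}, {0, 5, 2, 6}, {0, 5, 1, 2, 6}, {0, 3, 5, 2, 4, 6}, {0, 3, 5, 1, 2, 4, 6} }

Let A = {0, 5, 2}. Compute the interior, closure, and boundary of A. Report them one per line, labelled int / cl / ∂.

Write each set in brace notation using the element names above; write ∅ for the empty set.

interior: largest open inside A is {5, 2} (from ∅, {5, 2})
cl via duality: int({3, 1, 4, 6}) = ∅, so X∖∅ = {0, 3, 5, 1, 2, 4, 6}
cl∖int = {0, 3, 1, 4, 6}

int(A) = {5, 2}
cl(A)  = {0, 3, 5, 1, 2, 4, 6}
∂A     = {0, 3, 1, 4, 6}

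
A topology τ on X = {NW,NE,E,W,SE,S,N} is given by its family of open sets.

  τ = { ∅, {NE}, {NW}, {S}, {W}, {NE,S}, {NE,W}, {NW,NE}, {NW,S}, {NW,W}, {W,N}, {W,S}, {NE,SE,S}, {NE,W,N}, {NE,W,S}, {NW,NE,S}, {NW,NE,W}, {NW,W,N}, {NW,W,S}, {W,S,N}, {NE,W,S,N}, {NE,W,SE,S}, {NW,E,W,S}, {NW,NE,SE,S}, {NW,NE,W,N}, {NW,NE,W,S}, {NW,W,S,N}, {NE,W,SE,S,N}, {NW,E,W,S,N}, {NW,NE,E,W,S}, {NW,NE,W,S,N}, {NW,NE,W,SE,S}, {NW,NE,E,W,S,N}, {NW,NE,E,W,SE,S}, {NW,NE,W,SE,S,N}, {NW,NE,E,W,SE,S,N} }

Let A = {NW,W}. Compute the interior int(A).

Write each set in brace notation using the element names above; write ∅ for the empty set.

{NW,W}

opens ⊆ A: ∅, {NW}, {W}, {NW,W}; union → int = {NW,W}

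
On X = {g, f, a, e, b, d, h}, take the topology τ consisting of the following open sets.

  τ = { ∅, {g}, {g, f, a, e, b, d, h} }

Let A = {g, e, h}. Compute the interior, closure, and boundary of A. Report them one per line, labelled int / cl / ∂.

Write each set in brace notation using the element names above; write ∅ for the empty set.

int(A) = {g}
cl(A)  = {g, f, a, e, b, d, h}
∂A     = {f, a, e, b, d, h}

U open, U⊆A: ∅, {g}. int(A) = ⋃ = {g}
X∖A={f, a, b, d}, int(X∖A)=∅, hence cl(A)={g, f, a, e, b, d, h}
∂A: remove int from cl → {f, a, e, b, d, h}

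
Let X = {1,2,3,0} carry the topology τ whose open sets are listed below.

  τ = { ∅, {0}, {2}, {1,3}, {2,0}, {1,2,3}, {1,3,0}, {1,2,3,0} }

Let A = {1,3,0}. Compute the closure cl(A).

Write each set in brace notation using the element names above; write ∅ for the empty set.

{1,3,0}

X∖A={2}, int(X∖A)={2}, hence cl(A)={1,3,0}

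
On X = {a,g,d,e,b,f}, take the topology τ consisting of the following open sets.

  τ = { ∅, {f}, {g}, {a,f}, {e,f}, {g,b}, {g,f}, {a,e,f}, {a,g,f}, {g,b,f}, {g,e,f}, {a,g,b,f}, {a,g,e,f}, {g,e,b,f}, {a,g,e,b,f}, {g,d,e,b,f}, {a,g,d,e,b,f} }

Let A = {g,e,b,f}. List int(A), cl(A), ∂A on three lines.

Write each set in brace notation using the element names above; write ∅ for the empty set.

int(A) = {g,e,b,f}
cl(A)  = {a,g,d,e,b,f}
∂A     = {a,d}

open subsets of A: ∅, {f}, {g}, {g,b}, {g,f}, {e,f}, {g,e,f}, {g,b,f}, {g,e,b,f}; so int(A) = {g,e,b,f}
closure: X∖int(X∖A) = X∖∅ = {a,g,d,e,b,f}
∂A = {a,g,d,e,b,f} minus {g,e,b,f} = {a,d}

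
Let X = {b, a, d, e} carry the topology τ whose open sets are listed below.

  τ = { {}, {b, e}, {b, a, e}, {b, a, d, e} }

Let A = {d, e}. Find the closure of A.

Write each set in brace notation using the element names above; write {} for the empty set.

closure: X∖int(X∖A) = X∖{} = {b, a, d, e}

{b, a, d, e}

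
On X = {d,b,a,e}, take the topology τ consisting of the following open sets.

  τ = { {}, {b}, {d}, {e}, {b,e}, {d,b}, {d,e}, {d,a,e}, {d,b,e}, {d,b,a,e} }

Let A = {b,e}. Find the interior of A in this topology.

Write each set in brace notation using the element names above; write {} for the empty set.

{b,e}

U open, U⊆A: {}, {e}, {b}, {b,e}. int(A) = ⋃ = {b,e}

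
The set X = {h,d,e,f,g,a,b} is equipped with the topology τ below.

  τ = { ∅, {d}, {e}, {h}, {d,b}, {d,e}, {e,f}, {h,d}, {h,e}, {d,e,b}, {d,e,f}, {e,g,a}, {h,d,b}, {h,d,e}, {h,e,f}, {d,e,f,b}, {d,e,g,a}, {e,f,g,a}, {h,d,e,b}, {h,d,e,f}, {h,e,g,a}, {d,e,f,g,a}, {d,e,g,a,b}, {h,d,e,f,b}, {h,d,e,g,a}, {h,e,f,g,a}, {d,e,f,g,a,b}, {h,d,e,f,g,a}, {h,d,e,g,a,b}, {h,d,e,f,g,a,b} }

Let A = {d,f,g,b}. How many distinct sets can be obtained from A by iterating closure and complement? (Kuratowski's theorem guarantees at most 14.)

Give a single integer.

6

X∖A={h,e,a}, int(X∖A)={h,e}, hence cl(A)={d,f,g,a,b}
Orbit (k=closure, c=complement):
  1. A     = {d,f,g,b}
  2. kA    = {d,f,g,a,b}
  3. cA    = {h,e,a}
  4. ckA   = {h,e}
  5. kcA   = {h,e,f,g,a}
  6. ckcA  = {d,b}
(closed under both — stop)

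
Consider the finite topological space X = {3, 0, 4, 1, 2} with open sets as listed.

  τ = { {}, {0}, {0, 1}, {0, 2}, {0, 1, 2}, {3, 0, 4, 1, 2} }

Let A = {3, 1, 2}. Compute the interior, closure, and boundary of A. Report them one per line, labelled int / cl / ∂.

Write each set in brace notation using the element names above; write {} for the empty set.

interior: largest open inside A is {} (from {})
cl via duality: int({0, 4}) = {0}, so X∖{0} = {3, 4, 1, 2}
cl∖int = {3, 4, 1, 2}

int(A) = {}
cl(A)  = {3, 4, 1, 2}
∂A     = {3, 4, 1, 2}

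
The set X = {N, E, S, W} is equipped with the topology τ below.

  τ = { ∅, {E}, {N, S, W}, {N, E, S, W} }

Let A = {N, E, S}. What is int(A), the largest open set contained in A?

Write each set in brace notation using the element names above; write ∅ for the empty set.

open subsets of A: ∅, {E}; so int(A) = {E}

{E}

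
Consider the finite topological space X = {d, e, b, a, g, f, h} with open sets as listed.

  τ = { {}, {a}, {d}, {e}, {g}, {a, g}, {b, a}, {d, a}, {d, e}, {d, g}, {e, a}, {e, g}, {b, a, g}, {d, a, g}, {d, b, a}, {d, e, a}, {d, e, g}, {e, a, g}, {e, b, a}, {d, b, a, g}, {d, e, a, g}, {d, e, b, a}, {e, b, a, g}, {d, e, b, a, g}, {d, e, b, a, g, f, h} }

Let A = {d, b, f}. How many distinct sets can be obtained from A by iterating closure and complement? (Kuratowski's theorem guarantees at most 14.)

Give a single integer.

X∖A={e, a, g, h}, int(X∖A)={e, a, g}, hence cl(A)={d, b, f, h}
Orbit (k=closure, c=complement):
  1. A     = {d, b, f}
  2. kA    = {d, b, f, h}
  3. cA    = {e, a, g, h}
  4. ckA   = {e, a, g}
  5. kcA   = {e, b, a, g, f, h}
  6. ckcA  = {d}
  7. kckcA = {d, f, h}
  8. ckckcA = {e, b, a, g}
(closed under both — stop)

8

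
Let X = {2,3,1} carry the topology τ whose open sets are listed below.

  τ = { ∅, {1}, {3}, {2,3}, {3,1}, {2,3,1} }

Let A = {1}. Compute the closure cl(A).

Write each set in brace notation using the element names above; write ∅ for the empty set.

{1}

closure: X∖int(X∖A) = X∖{2,3} = {1}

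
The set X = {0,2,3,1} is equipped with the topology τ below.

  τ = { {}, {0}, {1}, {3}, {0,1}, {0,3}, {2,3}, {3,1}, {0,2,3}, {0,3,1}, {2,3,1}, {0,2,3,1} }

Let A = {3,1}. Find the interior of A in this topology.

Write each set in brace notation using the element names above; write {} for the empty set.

open subsets of A: {}, {3}, {1}, {3,1}; so int(A) = {3,1}

{3,1}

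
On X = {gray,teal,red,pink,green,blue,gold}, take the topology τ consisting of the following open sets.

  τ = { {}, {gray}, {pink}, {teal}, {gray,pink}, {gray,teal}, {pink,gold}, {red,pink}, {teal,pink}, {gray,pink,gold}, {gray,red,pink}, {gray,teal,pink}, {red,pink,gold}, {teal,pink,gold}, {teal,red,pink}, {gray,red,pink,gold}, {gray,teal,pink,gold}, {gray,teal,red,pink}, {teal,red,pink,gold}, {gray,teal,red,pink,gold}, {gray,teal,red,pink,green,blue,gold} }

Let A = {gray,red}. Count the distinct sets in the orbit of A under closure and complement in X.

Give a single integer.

closure: X∖int(X∖A) = X∖{teal,pink,gold} = {gray,red,green,blue}
Let k=closure and c=complement:
  1. A     = {gray,red}
  2. kA    = {gray,red,green,blue}
  3. cA    = {teal,pink,green,blue,gold}
  4. ckA   = {teal,pink,gold}
  5. kcA   = {teal,red,pink,green,blue,gold}
  6. ckcA  = {gray}
  7. kckcA = {gray,green,blue}
  8. ckckcA = {teal,red,pink,gold}
— saturated at 8

8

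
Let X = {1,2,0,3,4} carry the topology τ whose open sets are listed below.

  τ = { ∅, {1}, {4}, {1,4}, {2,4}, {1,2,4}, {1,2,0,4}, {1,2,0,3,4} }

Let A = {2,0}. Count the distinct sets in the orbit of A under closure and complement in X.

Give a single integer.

complement {1,3,4}; its interior {1,4}; cl(A) = X∖{1,4} = {2,0,3}
With k = closure, c = complement:
  1. A     = {2,0}
  2. kA    = {2,0,3}
  3. cA    = {1,3,4}
  4. ckA   = {1,4}
  5. kcA   = {1,2,0,3,4}
  6. ckcA  = ∅
k, c of each give nothing new

6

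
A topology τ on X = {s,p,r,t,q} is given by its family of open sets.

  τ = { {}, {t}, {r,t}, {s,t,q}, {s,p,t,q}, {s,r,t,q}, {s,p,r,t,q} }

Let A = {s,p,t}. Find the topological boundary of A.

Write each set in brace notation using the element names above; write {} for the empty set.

interior: largest open inside A is {t} (from {}, {t})
cl via duality: int({r,q}) = {}, so X∖{} = {s,p,r,t,q}
cl∖int = {s,p,r,q}

{s,p,r,q}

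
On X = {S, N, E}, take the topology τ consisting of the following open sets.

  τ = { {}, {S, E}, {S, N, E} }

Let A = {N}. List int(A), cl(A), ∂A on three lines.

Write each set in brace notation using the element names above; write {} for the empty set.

int(A) = {}
cl(A)  = {N}
∂A     = {N}

interior: largest open inside A is {} (from {})
cl via duality: int({S, E}) = {S, E}, so X∖{S, E} = {N}
cl∖int = {N}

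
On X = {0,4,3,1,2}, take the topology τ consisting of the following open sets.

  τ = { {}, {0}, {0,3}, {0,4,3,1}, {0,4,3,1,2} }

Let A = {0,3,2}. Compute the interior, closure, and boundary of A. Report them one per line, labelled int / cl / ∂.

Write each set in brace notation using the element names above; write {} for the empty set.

int(A) = {0,3}
cl(A)  = {0,4,3,1,2}
∂A     = {4,1,2}

U open, U⊆A: {}, {0}, {0,3}. int(A) = ⋃ = {0,3}
X∖A={4,1}, int(X∖A)={}, hence cl(A)={0,4,3,1,2}
∂A: remove int from cl → {4,1,2}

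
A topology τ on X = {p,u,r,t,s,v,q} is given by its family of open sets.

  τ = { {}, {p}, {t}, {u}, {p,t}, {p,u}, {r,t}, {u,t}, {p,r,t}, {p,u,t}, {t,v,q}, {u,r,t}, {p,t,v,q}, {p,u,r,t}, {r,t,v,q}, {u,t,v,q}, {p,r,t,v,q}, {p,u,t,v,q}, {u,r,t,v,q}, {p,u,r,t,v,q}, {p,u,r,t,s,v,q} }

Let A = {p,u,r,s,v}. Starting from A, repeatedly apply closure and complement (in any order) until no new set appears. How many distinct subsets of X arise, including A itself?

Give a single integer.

X∖A={t,q}, int(X∖A)={t}, hence cl(A)={p,u,r,s,v,q}
Orbit (k=closure, c=complement):
  1. A     = {p,u,r,s,v}
  2. kA    = {p,u,r,s,v,q}
  3. cA    = {t,q}
  4. ckA   = {t}
  5. kcA   = {r,t,s,v,q}
  6. ckcA  = {p,u}
  7. kckcA = {p,u,s}
  8. ckckcA = {r,t,v,q}
(closed under both — stop)

8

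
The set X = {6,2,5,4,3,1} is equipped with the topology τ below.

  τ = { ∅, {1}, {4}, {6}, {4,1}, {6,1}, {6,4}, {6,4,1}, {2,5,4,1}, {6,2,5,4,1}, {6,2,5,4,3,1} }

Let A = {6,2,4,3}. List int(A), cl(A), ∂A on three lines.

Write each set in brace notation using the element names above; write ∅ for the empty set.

int(A) = {6,4}
cl(A)  = {6,2,5,4,3}
∂A     = {2,5,3}

open subsets of A: ∅, {4}, {6}, {6,4}; so int(A) = {6,4}
closure: X∖int(X∖A) = X∖{1} = {6,2,5,4,3}
∂A = {6,2,5,4,3} minus {6,4} = {2,5,3}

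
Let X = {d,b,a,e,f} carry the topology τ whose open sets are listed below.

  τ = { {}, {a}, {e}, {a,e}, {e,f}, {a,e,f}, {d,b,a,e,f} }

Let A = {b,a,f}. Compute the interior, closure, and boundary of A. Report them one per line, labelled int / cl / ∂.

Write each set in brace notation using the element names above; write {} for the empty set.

int(A) = {a}
cl(A)  = {d,b,a,f}
∂A     = {d,b,f}

open subsets of A: {}, {a}; so int(A) = {a}
closure: X∖int(X∖A) = X∖{e} = {d,b,a,f}
∂A = {d,b,a,f} minus {a} = {d,b,f}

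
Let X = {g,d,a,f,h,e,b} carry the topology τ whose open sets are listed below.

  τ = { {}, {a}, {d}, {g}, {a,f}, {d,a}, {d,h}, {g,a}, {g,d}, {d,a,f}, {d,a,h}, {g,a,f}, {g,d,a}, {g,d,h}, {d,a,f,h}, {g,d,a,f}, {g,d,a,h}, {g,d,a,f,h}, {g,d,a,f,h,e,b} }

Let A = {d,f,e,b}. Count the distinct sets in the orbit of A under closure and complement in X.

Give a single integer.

10

X∖A={g,a,h}, int(X∖A)={g,a}, hence cl(A)={d,f,h,e,b}
Orbit (k=closure, c=complement):
  1. A     = {d,f,e,b}
  2. kA    = {d,f,h,e,b}
  3. cA    = {g,a,h}
  4. ckA   = {g,a}
  5. kcA   = {g,a,f,h,e,b}
  6. kckA  = {g,a,f,e,b}
  7. ckcA  = {d}
  8. ckckA = {d,h}
  9. kckcA = {d,h,e,b}
  10. ckckcA = {g,a,f}
(closed under both — stop)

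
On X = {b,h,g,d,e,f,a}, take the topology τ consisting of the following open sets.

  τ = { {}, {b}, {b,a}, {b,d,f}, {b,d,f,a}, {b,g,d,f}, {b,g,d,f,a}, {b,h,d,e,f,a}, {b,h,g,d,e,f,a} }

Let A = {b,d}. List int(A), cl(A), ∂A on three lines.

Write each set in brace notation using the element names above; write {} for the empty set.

open subsets of A: {}, {b}; so int(A) = {b}
closure: X∖int(X∖A) = X∖{} = {b,h,g,d,e,f,a}
∂A = {b,h,g,d,e,f,a} minus {b} = {h,g,d,e,f,a}

int(A) = {b}
cl(A)  = {b,h,g,d,e,f,a}
∂A     = {h,g,d,e,f,a}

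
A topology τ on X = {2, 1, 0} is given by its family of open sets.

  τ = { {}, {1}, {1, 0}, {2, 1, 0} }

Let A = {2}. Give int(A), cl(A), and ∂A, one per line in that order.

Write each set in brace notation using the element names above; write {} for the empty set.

int(A) = {}
cl(A)  = {2}
∂A     = {2}

open subsets of A: {}; so int(A) = {}
closure: X∖int(X∖A) = X∖{1, 0} = {2}
∂A = {2} minus {} = {2}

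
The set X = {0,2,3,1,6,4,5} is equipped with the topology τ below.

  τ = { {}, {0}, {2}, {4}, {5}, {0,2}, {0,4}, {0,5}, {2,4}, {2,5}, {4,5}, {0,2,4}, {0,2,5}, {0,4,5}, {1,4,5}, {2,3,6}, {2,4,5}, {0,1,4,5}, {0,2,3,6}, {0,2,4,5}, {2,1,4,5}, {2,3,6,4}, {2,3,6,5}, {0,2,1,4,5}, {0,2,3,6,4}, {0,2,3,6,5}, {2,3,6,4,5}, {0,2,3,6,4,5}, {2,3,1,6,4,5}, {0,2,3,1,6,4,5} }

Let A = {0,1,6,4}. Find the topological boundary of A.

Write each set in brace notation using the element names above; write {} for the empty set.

U open, U⊆A: {}, {0}, {4}, {0,4}. int(A) = ⋃ = {0,4}
X∖A={2,3,5}, int(X∖A)={2,5}, hence cl(A)={0,3,1,6,4}
∂A: remove int from cl → {3,1,6}

{3,1,6}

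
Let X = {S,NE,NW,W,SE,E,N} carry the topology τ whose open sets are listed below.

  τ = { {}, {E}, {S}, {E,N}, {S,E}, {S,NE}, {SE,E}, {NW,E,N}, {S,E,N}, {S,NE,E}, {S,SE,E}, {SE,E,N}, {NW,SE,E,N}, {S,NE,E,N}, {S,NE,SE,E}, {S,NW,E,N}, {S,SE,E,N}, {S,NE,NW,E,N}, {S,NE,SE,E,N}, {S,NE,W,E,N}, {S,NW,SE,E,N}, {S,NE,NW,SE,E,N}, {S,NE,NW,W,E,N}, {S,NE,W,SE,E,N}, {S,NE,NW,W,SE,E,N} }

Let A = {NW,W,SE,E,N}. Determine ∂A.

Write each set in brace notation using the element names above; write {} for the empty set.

{W}

open subsets of A: {}, {E}, {SE,E}, {E,N}, {SE,E,N}, {NW,E,N}, {NW,SE,E,N}; so int(A) = {NW,SE,E,N}
closure: X∖int(X∖A) = X∖{S,NE} = {NW,W,SE,E,N}
∂A = {NW,W,SE,E,N} minus {NW,SE,E,N} = {W}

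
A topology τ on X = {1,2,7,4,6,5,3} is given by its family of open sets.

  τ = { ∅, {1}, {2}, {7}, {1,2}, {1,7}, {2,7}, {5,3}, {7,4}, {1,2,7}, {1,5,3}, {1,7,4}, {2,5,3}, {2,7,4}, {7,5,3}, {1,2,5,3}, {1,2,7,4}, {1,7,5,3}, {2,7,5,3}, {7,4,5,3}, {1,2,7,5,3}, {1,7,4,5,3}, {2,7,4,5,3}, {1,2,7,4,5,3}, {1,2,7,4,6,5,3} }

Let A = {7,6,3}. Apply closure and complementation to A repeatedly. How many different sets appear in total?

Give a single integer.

complement {1,2,4,5}; its interior {1,2}; cl(A) = X∖{1,2} = {7,4,6,5,3}
With k = closure, c = complement:
  1. A     = {7,6,3}
  2. kA    = {7,4,6,5,3}
  3. cA    = {1,2,4,5}
  4. ckA   = {1,2}
  5. kcA   = {1,2,4,6,5,3}
  6. kckA  = {1,2,6}
  7. ckcA  = {7}
  8. ckckA = {7,4,5,3}
  9. kckcA = {7,4,6}
  10. ckckcA = {1,2,5,3}
  11. kckckcA = {1,2,6,5,3}
  12. ckckckcA = {7,4}
k, c of each give nothing new

12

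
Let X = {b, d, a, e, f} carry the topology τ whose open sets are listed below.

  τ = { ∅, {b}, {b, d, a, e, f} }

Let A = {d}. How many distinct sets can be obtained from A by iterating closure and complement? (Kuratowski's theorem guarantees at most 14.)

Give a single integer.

complement {b, a, e, f}; its interior {b}; cl(A) = X∖{b} = {d, a, e, f}
With k = closure, c = complement:
  1. A     = {d}
  2. kA    = {d, a, e, f}
  3. cA    = {b, a, e, f}
  4. ckA   = {b}
  5. kcA   = {b, d, a, e, f}
  6. ckcA  = ∅
k, c of each give nothing new

6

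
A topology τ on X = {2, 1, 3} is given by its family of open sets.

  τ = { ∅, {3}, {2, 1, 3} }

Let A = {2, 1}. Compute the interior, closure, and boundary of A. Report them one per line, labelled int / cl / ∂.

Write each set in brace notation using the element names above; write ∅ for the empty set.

int(A) = ∅
cl(A)  = {2, 1}
∂A     = {2, 1}

open subsets of A: ∅; so int(A) = ∅
closure: X∖int(X∖A) = X∖{3} = {2, 1}
∂A = {2, 1} minus ∅ = {2, 1}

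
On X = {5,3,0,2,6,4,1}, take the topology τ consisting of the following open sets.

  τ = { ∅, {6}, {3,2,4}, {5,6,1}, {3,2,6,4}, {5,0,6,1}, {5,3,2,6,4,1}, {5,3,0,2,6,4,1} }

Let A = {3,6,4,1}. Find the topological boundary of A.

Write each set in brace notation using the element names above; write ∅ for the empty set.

{5,3,0,2,4,1}

interior: largest open inside A is {6} (from ∅, {6})
cl via duality: int({5,0,2}) = ∅, so X∖∅ = {5,3,0,2,6,4,1}
cl∖int = {5,3,0,2,4,1}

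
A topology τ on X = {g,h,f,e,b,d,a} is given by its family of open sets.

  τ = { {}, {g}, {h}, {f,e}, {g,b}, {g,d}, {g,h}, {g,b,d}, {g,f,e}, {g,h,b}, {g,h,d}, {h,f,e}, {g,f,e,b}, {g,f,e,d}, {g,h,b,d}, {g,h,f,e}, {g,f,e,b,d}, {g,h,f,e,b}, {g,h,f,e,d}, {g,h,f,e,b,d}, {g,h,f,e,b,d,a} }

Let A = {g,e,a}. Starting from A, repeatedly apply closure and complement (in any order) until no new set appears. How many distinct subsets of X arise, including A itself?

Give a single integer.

12

closure: X∖int(X∖A) = X∖{h} = {g,f,e,b,d,a}
Let k=closure and c=complement:
  1. A     = {g,e,a}
  2. kA    = {g,f,e,b,d,a}
  3. cA    = {h,f,b,d}
  4. ckA   = {h}
  5. kcA   = {h,f,e,b,d,a}
  6. kckA  = {h,a}
  7. ckcA  = {g}
  8. ckckA = {g,f,e,b,d}
  9. kckcA = {g,b,d,a}
  10. ckckcA = {h,f,e}
  11. kckckcA = {h,f,e,a}
  12. ckckckcA = {g,b,d}
— saturated at 12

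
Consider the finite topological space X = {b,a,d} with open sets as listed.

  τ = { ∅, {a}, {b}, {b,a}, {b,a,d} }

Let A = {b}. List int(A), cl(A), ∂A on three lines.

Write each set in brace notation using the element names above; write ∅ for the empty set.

opens ⊆ A: ∅, {b}; union → int = {b}
complement {a,d}; its interior {a}; cl(A) = X∖{a} = {b,d}
boundary = {b,d} ∖ {b} = {d}

int(A) = {b}
cl(A)  = {b,d}
∂A     = {d}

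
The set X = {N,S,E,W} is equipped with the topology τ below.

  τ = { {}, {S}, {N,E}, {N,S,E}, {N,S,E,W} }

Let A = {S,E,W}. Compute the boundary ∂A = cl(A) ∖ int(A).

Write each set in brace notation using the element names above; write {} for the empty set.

{N,E,W}

opens ⊆ A: {}, {S}; union → int = {S}
complement {N}; its interior {}; cl(A) = X∖{} = {N,S,E,W}
boundary = {N,S,E,W} ∖ {S} = {N,E,W}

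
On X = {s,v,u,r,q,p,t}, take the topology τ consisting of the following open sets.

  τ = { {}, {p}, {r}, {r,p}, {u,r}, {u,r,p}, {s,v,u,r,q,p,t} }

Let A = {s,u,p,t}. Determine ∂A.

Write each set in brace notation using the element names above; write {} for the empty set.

{s,v,u,q,t}

interior: largest open inside A is {p} (from {}, {p})
cl via duality: int({v,r,q}) = {r}, so X∖{r} = {s,v,u,q,p,t}
cl∖int = {s,v,u,q,t}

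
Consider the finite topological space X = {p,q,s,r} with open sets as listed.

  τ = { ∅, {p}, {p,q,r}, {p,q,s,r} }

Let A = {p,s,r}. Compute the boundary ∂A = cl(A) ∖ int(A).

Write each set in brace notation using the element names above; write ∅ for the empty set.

{q,s,r}

U open, U⊆A: ∅, {p}. int(A) = ⋃ = {p}
X∖A={q}, int(X∖A)=∅, hence cl(A)={p,q,s,r}
∂A: remove int from cl → {q,s,r}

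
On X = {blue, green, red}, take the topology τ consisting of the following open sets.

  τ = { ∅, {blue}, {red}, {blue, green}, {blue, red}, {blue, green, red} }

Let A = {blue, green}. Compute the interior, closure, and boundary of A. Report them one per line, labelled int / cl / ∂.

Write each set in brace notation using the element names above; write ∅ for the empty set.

interior: largest open inside A is {blue, green} (from ∅, {blue}, {blue, green})
cl via duality: int({red}) = {red}, so X∖{red} = {blue, green}
cl∖int = ∅

int(A) = {blue, green}
cl(A)  = {blue, green}
∂A     = ∅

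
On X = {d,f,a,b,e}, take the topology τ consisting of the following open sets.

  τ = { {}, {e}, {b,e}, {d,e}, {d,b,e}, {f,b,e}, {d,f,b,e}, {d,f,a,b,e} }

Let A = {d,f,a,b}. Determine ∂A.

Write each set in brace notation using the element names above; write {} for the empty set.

interior: largest open inside A is {} (from {})
cl via duality: int({e}) = {e}, so X∖{e} = {d,f,a,b}
cl∖int = {d,f,a,b}

{d,f,a,b}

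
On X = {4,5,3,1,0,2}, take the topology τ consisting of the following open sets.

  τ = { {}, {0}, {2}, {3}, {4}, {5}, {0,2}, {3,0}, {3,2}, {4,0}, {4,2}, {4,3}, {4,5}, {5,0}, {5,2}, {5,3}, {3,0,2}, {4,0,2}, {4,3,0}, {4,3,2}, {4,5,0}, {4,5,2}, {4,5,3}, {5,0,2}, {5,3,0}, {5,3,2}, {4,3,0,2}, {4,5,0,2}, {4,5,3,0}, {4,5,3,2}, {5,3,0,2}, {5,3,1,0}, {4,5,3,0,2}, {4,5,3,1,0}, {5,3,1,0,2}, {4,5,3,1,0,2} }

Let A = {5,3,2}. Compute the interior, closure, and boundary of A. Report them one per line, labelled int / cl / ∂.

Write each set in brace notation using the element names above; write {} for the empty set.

int(A) = {5,3,2}
cl(A)  = {5,3,1,2}
∂A     = {1}

interior: largest open inside A is {5,3,2} (from {}, {2}, {5}, {3}, {3,2}, {5,3}, {5,2}, {5,3,2})
cl via duality: int({4,1,0}) = {4,0}, so X∖{4,0} = {5,3,1,2}
cl∖int = {1}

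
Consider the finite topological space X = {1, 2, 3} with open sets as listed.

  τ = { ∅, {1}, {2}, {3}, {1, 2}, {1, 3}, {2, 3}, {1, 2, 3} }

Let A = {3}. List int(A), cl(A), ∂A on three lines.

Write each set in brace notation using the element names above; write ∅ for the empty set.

U open, U⊆A: ∅, {3}. int(A) = ⋃ = {3}
X∖A={1, 2}, int(X∖A)={1, 2}, hence cl(A)={3}
∂A: remove int from cl → ∅

int(A) = {3}
cl(A)  = {3}
∂A     = ∅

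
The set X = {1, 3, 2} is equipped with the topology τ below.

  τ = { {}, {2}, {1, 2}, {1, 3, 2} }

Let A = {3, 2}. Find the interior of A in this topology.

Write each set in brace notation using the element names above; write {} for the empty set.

opens ⊆ A: {}, {2}; union → int = {2}

{2}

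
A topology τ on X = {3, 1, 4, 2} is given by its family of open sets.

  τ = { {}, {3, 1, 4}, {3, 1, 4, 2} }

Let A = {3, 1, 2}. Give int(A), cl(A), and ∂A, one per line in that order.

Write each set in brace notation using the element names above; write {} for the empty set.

int(A) = {}
cl(A)  = {3, 1, 4, 2}
∂A     = {3, 1, 4, 2}

opens ⊆ A: {}; union → int = {}
complement {4}; its interior {}; cl(A) = X∖{} = {3, 1, 4, 2}
boundary = {3, 1, 4, 2} ∖ {} = {3, 1, 4, 2}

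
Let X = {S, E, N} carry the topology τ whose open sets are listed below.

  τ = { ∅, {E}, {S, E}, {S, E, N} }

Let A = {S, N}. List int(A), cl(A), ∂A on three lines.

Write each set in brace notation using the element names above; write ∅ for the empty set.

int(A) = ∅
cl(A)  = {S, N}
∂A     = {S, N}

opens ⊆ A: ∅; union → int = ∅
complement {E}; its interior {E}; cl(A) = X∖{E} = {S, N}
boundary = {S, N} ∖ ∅ = {S, N}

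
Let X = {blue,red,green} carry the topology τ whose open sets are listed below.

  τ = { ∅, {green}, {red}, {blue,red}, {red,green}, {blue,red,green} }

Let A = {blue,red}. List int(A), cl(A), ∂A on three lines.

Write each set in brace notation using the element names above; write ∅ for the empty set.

int(A) = {blue,red}
cl(A)  = {blue,red}
∂A     = ∅

open subsets of A: ∅, {red}, {blue,red}; so int(A) = {blue,red}
closure: X∖int(X∖A) = X∖{green} = {blue,red}
∂A = {blue,red} minus {blue,red} = ∅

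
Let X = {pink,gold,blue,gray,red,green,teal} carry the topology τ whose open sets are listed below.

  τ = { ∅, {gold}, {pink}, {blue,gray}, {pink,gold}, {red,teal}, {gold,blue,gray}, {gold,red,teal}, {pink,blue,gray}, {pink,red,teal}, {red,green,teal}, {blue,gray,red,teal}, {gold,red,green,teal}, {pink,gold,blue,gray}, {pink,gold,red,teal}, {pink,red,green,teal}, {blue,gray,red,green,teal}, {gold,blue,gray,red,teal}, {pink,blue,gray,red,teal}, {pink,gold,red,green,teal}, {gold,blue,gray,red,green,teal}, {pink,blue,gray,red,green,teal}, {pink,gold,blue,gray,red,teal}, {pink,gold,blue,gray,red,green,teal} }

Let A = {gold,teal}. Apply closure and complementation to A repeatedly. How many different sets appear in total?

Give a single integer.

X∖A={pink,blue,gray,red,green}, int(X∖A)={pink,blue,gray}, hence cl(A)={gold,red,green,teal}
Orbit (k=closure, c=complement):
  1. A     = {gold,teal}
  2. kA    = {gold,red,green,teal}
  3. cA    = {pink,blue,gray,red,green}
  4. ckA   = {pink,blue,gray}
  5. kcA   = {pink,blue,gray,red,green,teal}
  6. ckcA  = {gold}
(closed under both — stop)

6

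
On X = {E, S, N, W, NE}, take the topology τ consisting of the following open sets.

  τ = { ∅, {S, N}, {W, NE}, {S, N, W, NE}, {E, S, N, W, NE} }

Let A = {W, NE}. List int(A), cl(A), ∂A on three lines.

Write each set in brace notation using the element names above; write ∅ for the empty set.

open subsets of A: ∅, {W, NE}; so int(A) = {W, NE}
closure: X∖int(X∖A) = X∖{S, N} = {E, W, NE}
∂A = {E, W, NE} minus {W, NE} = {E}

int(A) = {W, NE}
cl(A)  = {E, W, NE}
∂A     = {E}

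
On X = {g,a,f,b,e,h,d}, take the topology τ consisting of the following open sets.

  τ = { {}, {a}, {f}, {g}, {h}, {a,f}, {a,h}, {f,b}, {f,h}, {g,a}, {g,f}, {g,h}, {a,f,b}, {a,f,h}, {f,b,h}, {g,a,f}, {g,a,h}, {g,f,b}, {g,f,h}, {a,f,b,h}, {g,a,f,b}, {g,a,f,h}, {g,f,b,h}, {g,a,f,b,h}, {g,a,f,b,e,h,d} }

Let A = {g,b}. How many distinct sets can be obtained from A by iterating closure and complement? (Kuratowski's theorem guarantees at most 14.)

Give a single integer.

8

cl via duality: int({a,f,e,h,d}) = {a,f,h}, so X∖{a,f,h} = {g,b,e,d}
Write k for closure, c for complement:
  1. A     = {g,b}
  2. kA    = {g,b,e,d}
  3. cA    = {a,f,e,h,d}
  4. ckA   = {a,f,h}
  5. kcA   = {a,f,b,e,h,d}
  6. ckcA  = {g}
  7. kckcA = {g,e,d}
  8. ckckcA = {a,f,b,h}
applying k or c yields no new set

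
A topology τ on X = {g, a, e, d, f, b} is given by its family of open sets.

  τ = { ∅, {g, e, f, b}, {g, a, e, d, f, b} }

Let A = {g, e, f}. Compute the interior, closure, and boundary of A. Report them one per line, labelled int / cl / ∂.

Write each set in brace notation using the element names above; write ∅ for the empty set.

int(A) = ∅
cl(A)  = {g, a, e, d, f, b}
∂A     = {g, a, e, d, f, b}

open subsets of A: ∅; so int(A) = ∅
closure: X∖int(X∖A) = X∖∅ = {g, a, e, d, f, b}
∂A = {g, a, e, d, f, b} minus ∅ = {g, a, e, d, f, b}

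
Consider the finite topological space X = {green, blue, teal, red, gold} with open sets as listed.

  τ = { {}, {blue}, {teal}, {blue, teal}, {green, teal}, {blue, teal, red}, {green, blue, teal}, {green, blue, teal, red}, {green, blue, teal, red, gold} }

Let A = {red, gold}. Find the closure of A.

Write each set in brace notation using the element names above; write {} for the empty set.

{red, gold}

closure: X∖int(X∖A) = X∖{green, blue, teal} = {red, gold}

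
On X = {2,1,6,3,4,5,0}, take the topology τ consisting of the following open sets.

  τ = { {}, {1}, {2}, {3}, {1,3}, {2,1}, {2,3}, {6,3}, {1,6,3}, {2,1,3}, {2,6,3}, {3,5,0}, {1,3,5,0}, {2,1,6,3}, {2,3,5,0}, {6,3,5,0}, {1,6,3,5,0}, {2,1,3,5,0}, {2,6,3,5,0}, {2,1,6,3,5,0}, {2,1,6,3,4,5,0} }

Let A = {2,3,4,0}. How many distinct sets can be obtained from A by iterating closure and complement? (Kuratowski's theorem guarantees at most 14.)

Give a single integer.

8

complement {1,6,5}; its interior {1}; cl(A) = X∖{1} = {2,6,3,4,5,0}
With k = closure, c = complement:
  1. A     = {2,3,4,0}
  2. kA    = {2,6,3,4,5,0}
  3. cA    = {1,6,5}
  4. ckA   = {1}
  5. kcA   = {1,6,4,5,0}
  6. kckA  = {1,4}
  7. ckcA  = {2,3}
  8. ckckA = {2,6,3,5,0}
k, c of each give nothing new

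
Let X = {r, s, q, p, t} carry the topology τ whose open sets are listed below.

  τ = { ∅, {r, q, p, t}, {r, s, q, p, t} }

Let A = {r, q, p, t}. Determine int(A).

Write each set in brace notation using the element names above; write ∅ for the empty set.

{r, q, p, t}

open subsets of A: ∅, {r, q, p, t}; so int(A) = {r, q, p, t}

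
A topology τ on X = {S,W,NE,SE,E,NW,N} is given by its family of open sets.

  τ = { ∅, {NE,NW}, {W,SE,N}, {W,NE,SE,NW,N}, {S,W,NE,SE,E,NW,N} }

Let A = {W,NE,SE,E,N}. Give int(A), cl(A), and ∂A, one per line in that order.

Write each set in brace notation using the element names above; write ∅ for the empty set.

open subsets of A: ∅, {W,SE,N}; so int(A) = {W,SE,N}
closure: X∖int(X∖A) = X∖∅ = {S,W,NE,SE,E,NW,N}
∂A = {S,W,NE,SE,E,NW,N} minus {W,SE,N} = {S,NE,E,NW}

int(A) = {W,SE,N}
cl(A)  = {S,W,NE,SE,E,NW,N}
∂A     = {S,NE,E,NW}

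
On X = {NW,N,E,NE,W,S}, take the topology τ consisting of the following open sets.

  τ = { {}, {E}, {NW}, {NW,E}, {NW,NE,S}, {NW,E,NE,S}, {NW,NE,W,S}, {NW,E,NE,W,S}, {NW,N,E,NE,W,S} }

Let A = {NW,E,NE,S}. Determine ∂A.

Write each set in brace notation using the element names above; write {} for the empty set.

opens ⊆ A: {}, {NW}, {E}, {NW,E}, {NW,NE,S}, {NW,E,NE,S}; union → int = {NW,E,NE,S}
complement {N,W}; its interior {}; cl(A) = X∖{} = {NW,N,E,NE,W,S}
boundary = {NW,N,E,NE,W,S} ∖ {NW,E,NE,S} = {N,W}

{N,W}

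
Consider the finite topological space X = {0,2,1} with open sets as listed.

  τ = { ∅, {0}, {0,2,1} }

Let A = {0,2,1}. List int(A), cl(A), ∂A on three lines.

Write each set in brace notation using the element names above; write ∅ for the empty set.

int(A) = {0,2,1}
cl(A)  = {0,2,1}
∂A     = ∅

interior: largest open inside A is {0,2,1} (from ∅, {0}, {0,2,1})
cl via duality: int(∅) = ∅, so X∖∅ = {0,2,1}
cl∖int = ∅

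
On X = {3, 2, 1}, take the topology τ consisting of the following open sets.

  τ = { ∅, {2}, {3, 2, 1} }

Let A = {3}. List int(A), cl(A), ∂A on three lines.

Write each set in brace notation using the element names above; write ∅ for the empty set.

interior: largest open inside A is ∅ (from ∅)
cl via duality: int({2, 1}) = {2}, so X∖{2} = {3, 1}
cl∖int = {3, 1}

int(A) = ∅
cl(A)  = {3, 1}
∂A     = {3, 1}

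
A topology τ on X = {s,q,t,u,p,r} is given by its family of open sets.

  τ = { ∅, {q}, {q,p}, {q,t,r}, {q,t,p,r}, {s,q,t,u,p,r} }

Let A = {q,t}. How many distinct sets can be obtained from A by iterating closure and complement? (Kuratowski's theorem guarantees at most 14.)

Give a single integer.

6

closure: X∖int(X∖A) = X∖∅ = {s,q,t,u,p,r}
Let k=closure and c=complement:
  1. A     = {q,t}
  2. kA    = {s,q,t,u,p,r}
  3. cA    = {s,u,p,r}
  4. ckA   = ∅
  5. kcA   = {s,t,u,p,r}
  6. ckcA  = {q}
— saturated at 6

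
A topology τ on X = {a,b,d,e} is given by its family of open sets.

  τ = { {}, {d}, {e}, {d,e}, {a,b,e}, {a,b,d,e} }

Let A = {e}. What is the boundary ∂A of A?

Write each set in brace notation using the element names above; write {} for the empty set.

{a,b}

U open, U⊆A: {}, {e}. int(A) = ⋃ = {e}
X∖A={a,b,d}, int(X∖A)={d}, hence cl(A)={a,b,e}
∂A: remove int from cl → {a,b}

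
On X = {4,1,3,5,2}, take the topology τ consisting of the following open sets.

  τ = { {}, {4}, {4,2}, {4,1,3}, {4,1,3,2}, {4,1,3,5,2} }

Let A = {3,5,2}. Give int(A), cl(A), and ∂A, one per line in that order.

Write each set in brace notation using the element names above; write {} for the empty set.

U open, U⊆A: {}. int(A) = ⋃ = {}
X∖A={4,1}, int(X∖A)={4}, hence cl(A)={1,3,5,2}
∂A: remove int from cl → {1,3,5,2}

int(A) = {}
cl(A)  = {1,3,5,2}
∂A     = {1,3,5,2}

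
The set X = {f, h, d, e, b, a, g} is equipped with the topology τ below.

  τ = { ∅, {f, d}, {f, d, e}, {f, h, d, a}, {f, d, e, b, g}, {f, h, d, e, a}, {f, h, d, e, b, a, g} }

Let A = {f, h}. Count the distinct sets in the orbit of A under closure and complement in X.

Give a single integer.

complement {d, e, b, a, g}; its interior ∅; cl(A) = X∖∅ = {f, h, d, e, b, a, g}
With k = closure, c = complement:
  1. A     = {f, h}
  2. kA    = {f, h, d, e, b, a, g}
  3. cA    = {d, e, b, a, g}
  4. ckA   = ∅
k, c of each give nothing new

4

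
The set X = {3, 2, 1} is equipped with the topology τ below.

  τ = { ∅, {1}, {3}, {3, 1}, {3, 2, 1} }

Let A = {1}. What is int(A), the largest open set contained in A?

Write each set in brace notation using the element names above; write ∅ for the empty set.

interior: largest open inside A is {1} (from ∅, {1})

{1}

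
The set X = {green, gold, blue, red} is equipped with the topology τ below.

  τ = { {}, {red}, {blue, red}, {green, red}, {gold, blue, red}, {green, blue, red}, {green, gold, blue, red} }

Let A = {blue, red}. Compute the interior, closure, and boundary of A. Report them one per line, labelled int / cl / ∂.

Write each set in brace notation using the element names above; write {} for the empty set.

int(A) = {blue, red}
cl(A)  = {green, gold, blue, red}
∂A     = {green, gold}

interior: largest open inside A is {blue, red} (from {}, {red}, {blue, red})
cl via duality: int({green, gold}) = {}, so X∖{} = {green, gold, blue, red}
cl∖int = {green, gold}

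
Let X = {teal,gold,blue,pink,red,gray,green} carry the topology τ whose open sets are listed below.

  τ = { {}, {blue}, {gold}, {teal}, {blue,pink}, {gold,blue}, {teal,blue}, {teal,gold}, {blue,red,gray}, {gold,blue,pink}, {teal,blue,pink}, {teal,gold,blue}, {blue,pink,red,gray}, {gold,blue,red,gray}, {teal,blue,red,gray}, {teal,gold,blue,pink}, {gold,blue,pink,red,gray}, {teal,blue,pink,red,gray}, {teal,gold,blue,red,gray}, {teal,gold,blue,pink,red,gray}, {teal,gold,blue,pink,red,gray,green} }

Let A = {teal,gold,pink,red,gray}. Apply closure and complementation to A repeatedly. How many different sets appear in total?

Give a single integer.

cl via duality: int({blue,green}) = {blue}, so X∖{blue} = {teal,gold,pink,red,gray,green}
Write k for closure, c for complement:
  1. A     = {teal,gold,pink,red,gray}
  2. kA    = {teal,gold,pink,red,gray,green}
  3. cA    = {blue,green}
  4. ckA   = {blue}
  5. kcA   = {blue,pink,red,gray,green}
  6. ckcA  = {teal,gold}
  7. kckcA = {teal,gold,green}
  8. ckckcA = {blue,pink,red,gray}
applying k or c yields no new set

8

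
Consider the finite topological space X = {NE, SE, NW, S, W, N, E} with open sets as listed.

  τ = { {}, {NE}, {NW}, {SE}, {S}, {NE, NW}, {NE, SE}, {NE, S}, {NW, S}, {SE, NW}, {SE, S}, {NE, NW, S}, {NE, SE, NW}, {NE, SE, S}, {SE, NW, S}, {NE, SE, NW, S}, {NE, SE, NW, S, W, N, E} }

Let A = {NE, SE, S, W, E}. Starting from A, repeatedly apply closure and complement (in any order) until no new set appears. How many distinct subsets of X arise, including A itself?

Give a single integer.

6

complement {NW, N}; its interior {NW}; cl(A) = X∖{NW} = {NE, SE, S, W, N, E}
With k = closure, c = complement:
  1. A     = {NE, SE, S, W, E}
  2. kA    = {NE, SE, S, W, N, E}
  3. cA    = {NW, N}
  4. ckA   = {NW}
  5. kcA   = {NW, W, N, E}
  6. ckcA  = {NE, SE, S}
k, c of each give nothing new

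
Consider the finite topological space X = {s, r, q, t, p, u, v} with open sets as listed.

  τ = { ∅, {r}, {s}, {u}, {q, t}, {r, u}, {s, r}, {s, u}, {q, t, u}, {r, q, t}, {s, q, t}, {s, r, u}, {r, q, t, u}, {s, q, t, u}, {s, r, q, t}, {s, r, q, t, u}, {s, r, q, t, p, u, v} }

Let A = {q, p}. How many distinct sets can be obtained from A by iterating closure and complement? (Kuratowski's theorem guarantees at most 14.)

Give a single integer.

closure: X∖int(X∖A) = X∖{s, r, u} = {q, t, p, v}
Let k=closure and c=complement:
  1. A     = {q, p}
  2. kA    = {q, t, p, v}
  3. cA    = {s, r, t, u, v}
  4. ckA   = {s, r, u}
  5. kcA   = {s, r, q, t, p, u, v}
  6. kckA  = {s, r, p, u, v}
  7. ckcA  = ∅
  8. ckckA = {q, t}
— saturated at 8

8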